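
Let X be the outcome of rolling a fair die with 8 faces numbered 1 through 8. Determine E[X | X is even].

Given X is even, X is equally likely to be any of {2, 4, 6, 8}.
E[X | X is even] = (2 + 4 + 6 + 8) / 4 = 5.

5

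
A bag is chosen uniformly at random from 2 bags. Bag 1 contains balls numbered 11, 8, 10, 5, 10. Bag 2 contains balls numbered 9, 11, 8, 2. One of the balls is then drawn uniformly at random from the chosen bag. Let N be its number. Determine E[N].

163/20

E[N | bag 1] = (11+8+10+5+10)/5 = 44/5.
E[N | bag 2] = (9+11+8+2)/4 = 15/2.
By the law of total expectation,
E[N] = (1/2)·(44/5) + (1/2)·(15/2) = 163/20.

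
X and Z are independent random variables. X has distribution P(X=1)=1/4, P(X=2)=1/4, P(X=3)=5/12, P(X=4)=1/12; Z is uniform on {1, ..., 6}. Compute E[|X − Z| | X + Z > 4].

55/26

P(X + Z > 4) = 13/18.
Summing |X−Z|·P(x,y) over outcomes with X + Z > 4 gives 55/36.
E[|X − Z| | X + Z > 4] = (55/36) / (13/18) = 55/26.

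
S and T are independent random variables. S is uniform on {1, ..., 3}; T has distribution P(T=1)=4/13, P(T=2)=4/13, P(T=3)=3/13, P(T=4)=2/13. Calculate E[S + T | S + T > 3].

133/27

P(S + T > 3) = 9/13.
Summing (S+T)·P(x,y) over outcomes with S + T > 3 gives 133/39.
E[S + T | S + T > 3] = (133/39) / (9/13) = 133/27.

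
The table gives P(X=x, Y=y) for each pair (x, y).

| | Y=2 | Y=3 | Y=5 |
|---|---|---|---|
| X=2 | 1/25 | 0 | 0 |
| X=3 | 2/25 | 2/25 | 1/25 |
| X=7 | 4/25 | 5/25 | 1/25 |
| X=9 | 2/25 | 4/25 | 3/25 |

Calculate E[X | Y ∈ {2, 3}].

P(Y ∈ {2, 3}) = 4/5.
Σ X·P over the event = 2·(1/25) + 3·(2/25) + 3·(2/25) + 7·(4/25) + 7·(5/25) + 9·(2/25) + 9·(4/25) = 131/25.
E[X | Y ∈ {2, 3}] = (131/25) / (4/5) = 131/20.

131/20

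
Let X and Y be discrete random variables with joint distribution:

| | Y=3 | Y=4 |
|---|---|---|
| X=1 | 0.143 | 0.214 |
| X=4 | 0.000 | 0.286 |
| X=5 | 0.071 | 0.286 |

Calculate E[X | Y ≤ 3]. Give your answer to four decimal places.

P(Y ≤ 3) = 0.214.
Summing X·P(X=x,Y=y) over the conditioning event gives 0.498.
E[X | Y ≤ 3] = (0.498) / (0.214) = 2.3271.

2.3271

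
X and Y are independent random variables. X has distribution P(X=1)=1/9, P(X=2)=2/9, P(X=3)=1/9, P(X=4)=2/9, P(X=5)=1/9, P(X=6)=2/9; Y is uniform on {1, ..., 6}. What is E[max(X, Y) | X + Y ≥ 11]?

6

P(X + Y ≥ 11) = 5/54.
Summing max(X,Y)·P(x,y) over outcomes with X + Y ≥ 11 gives 5/9.
E[max(X, Y) | X + Y ≥ 11] = (5/9) / (5/54) = 6.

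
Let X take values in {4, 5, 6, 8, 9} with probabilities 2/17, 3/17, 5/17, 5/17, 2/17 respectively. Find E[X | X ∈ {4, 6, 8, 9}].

48/7

P(X ∈ {4, 6, 8, 9}) = 14/17.
Σ over the event: 4·2/17 + 6·5/17 + 8·5/17 + 9·2/17 = 96/17.
E[X | X ∈ {4, 6, 8, 9}] = (96/17) / (14/17) = 48/7.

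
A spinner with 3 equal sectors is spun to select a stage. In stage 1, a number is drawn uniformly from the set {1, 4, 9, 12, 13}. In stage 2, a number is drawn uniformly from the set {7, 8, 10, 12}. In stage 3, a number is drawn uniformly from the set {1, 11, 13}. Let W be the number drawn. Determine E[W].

1523/180

E[W | stage 1] = (1+4+9+12+13)/5 = 39/5.
E[W | stage 2] = (7+8+10+12)/4 = 37/4.
E[W | stage 3] = (1+11+13)/3 = 25/3.
By the law of total expectation,
E[W] = (1/3)·(39/5) + (1/3)·(37/4) + (1/3)·(25/3) = 1523/180.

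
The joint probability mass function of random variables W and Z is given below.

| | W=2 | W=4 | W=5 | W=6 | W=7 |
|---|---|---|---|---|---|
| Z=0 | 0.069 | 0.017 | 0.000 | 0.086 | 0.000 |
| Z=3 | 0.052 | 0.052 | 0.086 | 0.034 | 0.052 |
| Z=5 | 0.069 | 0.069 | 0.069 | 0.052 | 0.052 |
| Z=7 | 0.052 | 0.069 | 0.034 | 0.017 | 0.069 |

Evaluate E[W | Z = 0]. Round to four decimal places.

P(Z = 0) = 0.172.
Σ W·P over the event = 2·(0.069) + 4·(0.017) + 6·(0.086) = 0.722.
E[W | Z = 0] = (0.722) / (0.172) = 4.1977.

4.1977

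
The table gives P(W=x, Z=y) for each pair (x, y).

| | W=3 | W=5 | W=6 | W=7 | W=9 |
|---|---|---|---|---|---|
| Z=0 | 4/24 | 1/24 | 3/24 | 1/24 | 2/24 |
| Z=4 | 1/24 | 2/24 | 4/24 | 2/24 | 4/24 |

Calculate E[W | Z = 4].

P(Z = 4) = 13/24.
Σ W·P over the event = 3·(1/24) + 5·(2/24) + 6·(4/24) + 7·(2/24) + 9·(4/24) = 29/8.
E[W | Z = 4] = (29/8) / (13/24) = 87/13.

87/13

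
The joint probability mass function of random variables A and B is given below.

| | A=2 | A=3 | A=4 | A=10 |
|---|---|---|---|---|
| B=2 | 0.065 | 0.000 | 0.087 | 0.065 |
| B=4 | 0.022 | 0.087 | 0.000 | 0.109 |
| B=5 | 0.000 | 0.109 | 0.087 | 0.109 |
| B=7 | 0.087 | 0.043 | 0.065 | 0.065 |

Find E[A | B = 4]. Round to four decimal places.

6.3991

P(B = 4) = 0.218.
Σ A·P over the event = 2·(0.022) + 3·(0.087) + 10·(0.109) = 1.395.
E[A | B = 4] = (1.395) / (0.218) = 6.3991.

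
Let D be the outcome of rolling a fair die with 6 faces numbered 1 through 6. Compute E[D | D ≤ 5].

Given D ≤ 5, D is equally likely to be any of {1, 2, 3, 4, 5}.
E[D | D ≤ 5] = (1 + 2 + 3 + 4 + 5) / 5 = 3.

3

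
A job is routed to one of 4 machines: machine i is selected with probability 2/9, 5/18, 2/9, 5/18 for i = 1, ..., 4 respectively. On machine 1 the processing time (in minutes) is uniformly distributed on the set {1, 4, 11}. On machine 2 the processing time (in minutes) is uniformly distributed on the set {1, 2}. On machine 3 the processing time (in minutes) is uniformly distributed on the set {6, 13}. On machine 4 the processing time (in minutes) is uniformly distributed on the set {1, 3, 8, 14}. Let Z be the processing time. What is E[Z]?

E[Z | machine 1] = (1+4+11)/3 = 16/3.
E[Z | machine 2] = (1+2)/2 = 3/2.
E[Z | machine 3] = (6+13)/2 = 19/2.
E[Z | machine 4] = (1+3+8+14)/4 = 13/2.
E[Z] = (2/9)·(16/3) + (5/18)·(3/2) + (2/9)·(19/2) + (5/18)·(13/2) = 149/27.

149/27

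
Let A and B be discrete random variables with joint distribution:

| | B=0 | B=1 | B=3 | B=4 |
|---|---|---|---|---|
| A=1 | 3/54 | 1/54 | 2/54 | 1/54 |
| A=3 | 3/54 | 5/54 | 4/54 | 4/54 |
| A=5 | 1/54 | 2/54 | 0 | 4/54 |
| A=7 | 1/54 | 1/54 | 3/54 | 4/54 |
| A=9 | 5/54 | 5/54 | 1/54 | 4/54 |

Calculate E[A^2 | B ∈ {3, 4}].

P(B ∈ {3, 4}) = 1/2.
Summing A^2·P(A=x,B=y) over the conditioning event gives 923/54.
E[A^2 | B ∈ {3, 4}] = (923/54) / (1/2) = 923/27.

923/27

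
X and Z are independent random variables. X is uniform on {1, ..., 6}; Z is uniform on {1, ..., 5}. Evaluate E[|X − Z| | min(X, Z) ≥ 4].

5/6

P(min(X, Z) ≥ 4) = 1/5.
Summing |X−Z|·P(x,y) over outcomes with min(X, Z) ≥ 4 gives 1/6.
E[|X − Z| | min(X, Z) ≥ 4] = (1/6) / (1/5) = 5/6.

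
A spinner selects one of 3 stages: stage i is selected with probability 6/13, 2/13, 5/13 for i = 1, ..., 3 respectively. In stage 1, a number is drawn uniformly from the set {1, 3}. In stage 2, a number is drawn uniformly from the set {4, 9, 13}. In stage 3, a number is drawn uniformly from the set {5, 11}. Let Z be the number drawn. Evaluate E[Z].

E[Z | stage 1] = (1+3)/2 = 2.
E[Z | stage 2] = (4+9+13)/3 = 26/3.
E[Z | stage 3] = (5+11)/2 = 8.
E[Z] = (6/13)·(2) + (2/13)·(26/3) + (5/13)·(8) = 16/3.

16/3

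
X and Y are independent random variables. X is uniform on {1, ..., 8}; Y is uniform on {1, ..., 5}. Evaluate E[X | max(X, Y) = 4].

22/7

Outcomes with max(X, Y) = 4: (1,4), (2,4), (3,4), (4,1), (4,2), (4,3), (4,4), each with probability 1/40.
E[X | max(X, Y) = 4] = (1 + 2 + 3 + 4 + 4 + 4 + 4) / 7 = 22/7.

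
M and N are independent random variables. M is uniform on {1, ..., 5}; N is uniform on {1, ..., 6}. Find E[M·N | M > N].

17/2

Outcomes with M > N: (2,1), (3,1), (3,2), (4,1), (4,2), (4,3), (5,1), (5,2), (5,3), (5,4), each with probability 1/30.
E[M·N | M > N] = (2 + 3 + 6 + 4 + 8 + 12 + 5 + 10 + 15 + 20) / 10 = 17/2.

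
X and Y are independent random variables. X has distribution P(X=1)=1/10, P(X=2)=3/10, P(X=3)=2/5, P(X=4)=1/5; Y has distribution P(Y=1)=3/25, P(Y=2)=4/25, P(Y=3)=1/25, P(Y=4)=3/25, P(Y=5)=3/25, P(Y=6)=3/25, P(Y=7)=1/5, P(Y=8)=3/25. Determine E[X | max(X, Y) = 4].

145/46

P(max(X, Y) = 4) = 23/125.
Summing X·P(x,y) over outcomes with max(X, Y) = 4 gives 29/50.
E[X | max(X, Y) = 4] = (29/50) / (23/125) = 145/46.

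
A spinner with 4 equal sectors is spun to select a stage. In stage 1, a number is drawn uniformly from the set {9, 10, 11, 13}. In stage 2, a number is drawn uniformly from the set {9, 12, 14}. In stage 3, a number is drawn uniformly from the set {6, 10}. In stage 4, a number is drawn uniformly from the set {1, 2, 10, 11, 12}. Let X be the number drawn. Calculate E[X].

E[X | stage 1] = (9+10+11+13)/4 = 43/4.
E[X | stage 2] = (9+12+14)/3 = 35/3.
E[X | stage 3] = (6+10)/2 = 8.
E[X | stage 4] = (1+2+10+11+12)/5 = 36/5.
By the law of total expectation,
E[X] = (1/4)·(43/4) + (1/4)·(35/3) + (1/4)·(8) + (1/4)·(36/5) = 2257/240.

2257/240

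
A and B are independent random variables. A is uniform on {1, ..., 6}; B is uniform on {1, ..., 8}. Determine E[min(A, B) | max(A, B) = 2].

Outcomes with max(A, B) = 2: (1,2), (2,1), (2,2), each with probability 1/48.
E[min(A, B) | max(A, B) = 2] = (1 + 1 + 2) / 3 = 4/3.

4/3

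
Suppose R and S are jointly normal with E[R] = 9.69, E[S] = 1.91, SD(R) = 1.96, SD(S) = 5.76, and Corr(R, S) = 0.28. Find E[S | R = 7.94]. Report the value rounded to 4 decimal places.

0.4700

The regression of S on R has slope ρ·σ_S/σ_R and passes through (μ_R, μ_S).
E[S | R=7.94] = 1.91 + (0.28)·(5.76/1.96)·(7.94 − (9.69)) = 1.91 + (0.82286)·(-1.75) = 0.4700.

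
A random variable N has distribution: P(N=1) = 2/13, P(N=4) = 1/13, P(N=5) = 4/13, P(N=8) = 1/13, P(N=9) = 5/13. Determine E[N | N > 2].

7

P(N > 2) = 11/13.
Σ over the event: 4·1/13 + 5·4/13 + 8·1/13 + 9·5/13 = 77/13.
E[N | N > 2] = (77/13) / (11/13) = 7.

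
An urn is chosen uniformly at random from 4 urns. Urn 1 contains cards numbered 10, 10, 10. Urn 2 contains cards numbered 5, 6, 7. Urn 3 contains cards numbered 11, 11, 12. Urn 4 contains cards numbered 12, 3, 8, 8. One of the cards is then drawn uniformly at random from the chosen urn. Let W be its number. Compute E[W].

421/48

E[W | urn 1] = (10+10+10)/3 = 10.
E[W | urn 2] = (5+6+7)/3 = 6.
E[W | urn 3] = (11+11+12)/3 = 34/3.
E[W | urn 4] = (12+3+8+8)/4 = 31/4.
E[W] = (1/4)·(10) + (1/4)·(6) + (1/4)·(34/3) + (1/4)·(31/4) = 421/48.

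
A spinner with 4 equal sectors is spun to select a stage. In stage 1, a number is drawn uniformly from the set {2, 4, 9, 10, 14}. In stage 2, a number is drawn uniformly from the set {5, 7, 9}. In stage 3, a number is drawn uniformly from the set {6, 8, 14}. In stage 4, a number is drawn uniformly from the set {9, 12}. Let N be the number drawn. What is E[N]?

1039/120

E[N | stage 1] = (2+4+9+10+14)/5 = 39/5.
E[N | stage 2] = (5+7+9)/3 = 7.
E[N | stage 3] = (6+8+14)/3 = 28/3.
E[N | stage 4] = (9+12)/2 = 21/2.
By the law of total expectation,
E[N] = (1/4)·(39/5) + (1/4)·(7) + (1/4)·(28/3) + (1/4)·(21/2) = 1039/120.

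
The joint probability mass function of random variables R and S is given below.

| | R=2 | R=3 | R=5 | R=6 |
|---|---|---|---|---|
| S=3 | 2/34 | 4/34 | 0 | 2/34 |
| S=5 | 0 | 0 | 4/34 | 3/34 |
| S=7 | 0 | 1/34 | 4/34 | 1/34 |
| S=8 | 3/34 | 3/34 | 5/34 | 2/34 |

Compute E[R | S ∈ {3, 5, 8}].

59/14

P(S ∈ {3, 5, 8}) = 14/17.
Summing R·P(R=x,S=y) over the conditioning event gives 59/17.
E[R | S ∈ {3, 5, 8}] = (59/17) / (14/17) = 59/14.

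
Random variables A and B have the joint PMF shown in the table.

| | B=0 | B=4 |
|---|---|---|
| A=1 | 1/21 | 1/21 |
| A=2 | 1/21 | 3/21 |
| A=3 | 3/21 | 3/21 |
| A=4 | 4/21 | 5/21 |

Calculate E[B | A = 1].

P(A = 1) = 2/21.
Σ B·P over the event = 0·(1/21) + 4·(1/21) = 4/21.
E[B | A = 1] = (4/21) / (2/21) = 2.

2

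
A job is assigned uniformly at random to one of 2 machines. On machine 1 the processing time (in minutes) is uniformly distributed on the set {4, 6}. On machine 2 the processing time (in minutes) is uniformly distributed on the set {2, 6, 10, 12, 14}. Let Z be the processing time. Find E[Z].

E[Z | machine 1] = (4+6)/2 = 5.
E[Z | machine 2] = (2+6+10+12+14)/5 = 44/5.
E[Z] = (1/2)·(5) + (1/2)·(44/5) = 69/10.

69/10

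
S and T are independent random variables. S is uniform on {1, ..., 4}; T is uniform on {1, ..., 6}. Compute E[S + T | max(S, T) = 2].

Outcomes with max(S, T) = 2: (1,2), (2,1), (2,2), each with probability 1/24.
E[S + T | max(S, T) = 2] = (3 + 3 + 4) / 3 = 10/3.

10/3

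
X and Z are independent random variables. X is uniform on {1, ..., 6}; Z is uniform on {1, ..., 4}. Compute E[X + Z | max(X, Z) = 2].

Outcomes with max(X, Z) = 2: (1,2), (2,1), (2,2), each with probability 1/24.
E[X + Z | max(X, Z) = 2] = (3 + 3 + 4) / 3 = 10/3.

10/3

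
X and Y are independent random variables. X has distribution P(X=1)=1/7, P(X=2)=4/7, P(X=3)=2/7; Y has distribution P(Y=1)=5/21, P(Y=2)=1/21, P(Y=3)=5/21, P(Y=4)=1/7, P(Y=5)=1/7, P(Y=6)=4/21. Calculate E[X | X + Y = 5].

P(X + Y = 5) = 25/147.
Summing X·P(x,y) over outcomes with X + Y = 5 gives 1/3.
E[X | X + Y = 5] = (1/3) / (25/147) = 49/25.

49/25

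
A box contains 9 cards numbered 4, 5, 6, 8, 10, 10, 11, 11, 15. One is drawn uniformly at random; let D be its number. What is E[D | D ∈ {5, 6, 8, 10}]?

39/5

P(D ∈ {5, 6, 8, 10}) = 5/9.
Σ over the event: 5·1/9 + 6·1/9 + 8·1/9 + 10·2/9 = 13/3.
E[D | D ∈ {5, 6, 8, 10}] = (13/3) / (5/9) = 39/5.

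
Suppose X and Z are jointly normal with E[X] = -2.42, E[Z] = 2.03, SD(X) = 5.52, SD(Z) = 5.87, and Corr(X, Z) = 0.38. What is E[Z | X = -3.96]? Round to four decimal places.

1.4077

For a bivariate normal, E[Z | X=x] = μ_Z + ρ·(σ_Z/σ_X)·(x − μ_X).
E[Z | X=-3.96] = 2.03 + (0.38)·(5.87/5.52)·(-3.96 − (-2.42)) = 2.03 + (0.40409)·(-1.54) = 1.4077.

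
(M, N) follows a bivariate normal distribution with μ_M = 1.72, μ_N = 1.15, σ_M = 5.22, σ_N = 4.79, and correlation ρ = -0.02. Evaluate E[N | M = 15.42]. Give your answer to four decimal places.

The regression of N on M has slope ρ·σ_N/σ_M and passes through (μ_M, μ_N).
E[N | M=15.42] = 1.15 + (-0.02)·(4.79/5.22)·(15.42 − (1.72)) = 1.15 + (-0.018352)·(13.7) = 0.8986.

0.8986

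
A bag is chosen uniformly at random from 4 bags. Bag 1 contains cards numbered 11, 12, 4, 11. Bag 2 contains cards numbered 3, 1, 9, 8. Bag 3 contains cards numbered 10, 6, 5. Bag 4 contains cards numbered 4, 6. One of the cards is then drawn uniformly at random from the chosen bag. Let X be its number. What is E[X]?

107/16

E[X | bag 1] = (11+12+4+11)/4 = 19/2.
E[X | bag 2] = (3+1+9+8)/4 = 21/4.
E[X | bag 3] = (10+6+5)/3 = 7.
E[X | bag 4] = (4+6)/2 = 5.
By the law of total expectation,
E[X] = (1/4)·(19/2) + (1/4)·(21/4) + (1/4)·(7) + (1/4)·(5) = 107/16.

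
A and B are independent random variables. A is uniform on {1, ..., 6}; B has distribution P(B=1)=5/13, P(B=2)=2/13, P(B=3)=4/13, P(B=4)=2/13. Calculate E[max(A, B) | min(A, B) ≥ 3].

55/12

P(min(A, B) ≥ 3) = 4/13.
Summing max(A,B)·P(x,y) over outcomes with min(A, B) ≥ 3 gives 55/39.
E[max(A, B) | min(A, B) ≥ 3] = (55/39) / (4/13) = 55/12.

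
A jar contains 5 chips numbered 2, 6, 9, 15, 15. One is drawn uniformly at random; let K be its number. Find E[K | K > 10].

P(K > 10) = 2/5.
Σ over the event: 15·2/5 = 6.
E[K | K > 10] = (6) / (2/5) = 15.

15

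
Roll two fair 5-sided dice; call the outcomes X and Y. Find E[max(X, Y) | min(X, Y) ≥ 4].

P(min(X, Y) ≥ 4) = 4/25.
Summing max(X,Y)·P(x,y) over outcomes with min(X, Y) ≥ 4 gives 19/25.
E[max(X, Y) | min(X, Y) ≥ 4] = (19/25) / (4/25) = 19/4.

19/4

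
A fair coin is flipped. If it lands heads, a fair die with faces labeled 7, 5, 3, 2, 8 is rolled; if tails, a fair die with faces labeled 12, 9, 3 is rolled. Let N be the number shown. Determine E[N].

E[N | heads] = (7+5+3+2+8)/5 = 5.
E[N | tails] = (12+9+3)/3 = 8.
E[N] = (1/2)·(5) + (1/2)·(8) = 13/2.

13/2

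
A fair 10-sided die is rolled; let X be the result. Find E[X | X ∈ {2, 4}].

3

P(X ∈ {2, 4}) = 1/5.
Σ over the event: 2·1/10 + 4·1/10 = 3/5.
E[X | X ∈ {2, 4}] = (3/5) / (1/5) = 3.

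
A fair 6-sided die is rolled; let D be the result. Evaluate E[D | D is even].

Given D is even, D is equally likely to be any of {2, 4, 6}.
E[D | D is even] = (2 + 4 + 6) / 3 = 4.

4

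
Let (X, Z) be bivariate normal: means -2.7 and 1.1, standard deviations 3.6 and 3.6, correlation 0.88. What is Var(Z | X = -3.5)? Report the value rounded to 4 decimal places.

2.9238

The conditional variance in a bivariate normal is σ_Z²(1 − ρ²), independent of x.
Var(Z | X=-3.5) = (3.6)²·(1 − (0.88)²) = 12.96·0.2256 = 2.9238.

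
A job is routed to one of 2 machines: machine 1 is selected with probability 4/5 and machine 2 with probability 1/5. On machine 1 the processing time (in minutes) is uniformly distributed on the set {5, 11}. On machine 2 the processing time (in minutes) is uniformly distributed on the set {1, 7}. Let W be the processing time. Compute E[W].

E[W | machine 1] = (5+11)/2 = 8.
E[W | machine 2] = (1+7)/2 = 4.
By the law of total expectation,
E[W] = (4/5)·(8) + (1/5)·(4) = 36/5.

36/5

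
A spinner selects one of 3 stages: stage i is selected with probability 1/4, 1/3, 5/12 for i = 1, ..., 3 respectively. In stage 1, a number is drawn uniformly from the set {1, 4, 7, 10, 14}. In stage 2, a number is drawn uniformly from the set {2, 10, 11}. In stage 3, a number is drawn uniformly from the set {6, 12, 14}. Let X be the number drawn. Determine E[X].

44/5

E[X | stage 1] = (1+4+7+10+14)/5 = 36/5.
E[X | stage 2] = (2+10+11)/3 = 23/3.
E[X | stage 3] = (6+12+14)/3 = 32/3.
E[X] = (1/4)·(36/5) + (1/3)·(23/3) + (5/12)·(32/3) = 44/5.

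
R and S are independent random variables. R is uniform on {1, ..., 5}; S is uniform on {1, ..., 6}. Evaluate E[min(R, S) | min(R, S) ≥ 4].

13/3

P(min(R, S) ≥ 4) = 1/5.
Summing min(R,S)·P(x,y) over outcomes with min(R, S) ≥ 4 gives 13/15.
E[min(R, S) | min(R, S) ≥ 4] = (13/15) / (1/5) = 13/3.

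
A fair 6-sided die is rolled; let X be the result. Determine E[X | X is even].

4

Given X is even, X is equally likely to be any of {2, 4, 6}.
E[X | X is even] = (2 + 4 + 6) / 3 = 4.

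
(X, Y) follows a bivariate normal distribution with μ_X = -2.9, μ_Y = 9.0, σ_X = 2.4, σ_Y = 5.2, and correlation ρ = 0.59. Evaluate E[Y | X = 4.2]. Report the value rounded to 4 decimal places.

E[Y | X=x] = μ_Y + ρ(σ_Y/σ_X)(x − μ_X) for jointly normal variables.
E[Y | X=4.2] = 9.0 + (0.59)·(5.2/2.4)·(4.2 − (-2.9)) = 9.0 + (1.278333)·(7.1) = 18.0762.

18.0762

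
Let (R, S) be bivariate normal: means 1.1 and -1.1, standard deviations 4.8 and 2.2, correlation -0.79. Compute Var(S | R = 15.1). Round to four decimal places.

1.8194

The conditional variance in a bivariate normal is σ_S²(1 − ρ²), independent of x.
Var(S | R=15.1) = (2.2)²·(1 − (-0.79)²) = 4.84·0.3759 = 1.8194.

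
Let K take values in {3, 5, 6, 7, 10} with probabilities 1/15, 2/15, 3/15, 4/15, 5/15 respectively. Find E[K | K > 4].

53/7

P(K > 4) = 14/15.
Σ over the event: 5·2/15 + 6·1/5 + 7·4/15 + 10·1/3 = 106/15.
E[K | K > 4] = (106/15) / (14/15) = 53/7.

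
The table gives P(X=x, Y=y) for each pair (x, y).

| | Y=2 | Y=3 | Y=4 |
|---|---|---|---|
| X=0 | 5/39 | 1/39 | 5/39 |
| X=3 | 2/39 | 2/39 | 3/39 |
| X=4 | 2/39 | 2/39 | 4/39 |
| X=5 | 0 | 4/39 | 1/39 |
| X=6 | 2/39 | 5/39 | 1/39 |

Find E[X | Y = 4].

18/7

P(Y = 4) = 14/39.
Σ X·P over the event = 0·(5/39) + 3·(3/39) + 4·(4/39) + 5·(1/39) + 6·(1/39) = 12/13.
E[X | Y = 4] = (12/13) / (14/39) = 18/7.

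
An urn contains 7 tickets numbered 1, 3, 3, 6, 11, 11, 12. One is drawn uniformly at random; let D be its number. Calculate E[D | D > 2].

P(D > 2) = 6/7.
Σ over the event: 3·2/7 + 6·1/7 + 11·2/7 + 12·1/7 = 46/7.
E[D | D > 2] = (46/7) / (6/7) = 23/3.

23/3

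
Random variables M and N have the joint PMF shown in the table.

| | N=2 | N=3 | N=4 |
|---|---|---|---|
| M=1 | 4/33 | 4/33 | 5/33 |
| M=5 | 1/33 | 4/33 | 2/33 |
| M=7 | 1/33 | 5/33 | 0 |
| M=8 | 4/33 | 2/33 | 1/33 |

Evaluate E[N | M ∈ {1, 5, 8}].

P(M ∈ {1, 5, 8}) = 9/11.
Summing N·P(M=x,N=y) over the conditioning event gives 80/33.
E[N | M ∈ {1, 5, 8}] = (80/33) / (9/11) = 80/27.

80/27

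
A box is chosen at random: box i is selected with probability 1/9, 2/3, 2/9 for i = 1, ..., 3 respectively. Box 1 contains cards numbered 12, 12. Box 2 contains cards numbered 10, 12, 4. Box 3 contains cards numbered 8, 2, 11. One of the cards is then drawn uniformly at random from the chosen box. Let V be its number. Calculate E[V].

26/3

E[V | box 1] = (12+12)/2 = 12.
E[V | box 2] = (10+12+4)/3 = 26/3.
E[V | box 3] = (8+2+11)/3 = 7.
By the law of total expectation,
E[V] = (1/9)·(12) + (2/3)·(26/3) + (2/9)·(7) = 26/3.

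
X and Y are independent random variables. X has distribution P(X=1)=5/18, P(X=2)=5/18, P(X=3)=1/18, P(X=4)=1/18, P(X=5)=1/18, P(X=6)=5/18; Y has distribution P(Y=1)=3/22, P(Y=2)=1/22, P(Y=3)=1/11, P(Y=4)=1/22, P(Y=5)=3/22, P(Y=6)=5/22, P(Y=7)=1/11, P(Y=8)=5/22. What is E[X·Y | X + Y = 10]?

757/40

P(X + Y = 10) = 10/99.
Summing XY·P(x,y) over outcomes with X + Y = 10 gives 757/396.
E[X·Y | X + Y = 10] = (757/396) / (10/99) = 757/40.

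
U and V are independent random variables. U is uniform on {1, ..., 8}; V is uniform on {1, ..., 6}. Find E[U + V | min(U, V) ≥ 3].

10

P(min(U, V) ≥ 3) = 1/2.
Summing (U+V)·P(x,y) over outcomes with min(U, V) ≥ 3 gives 5.
E[U + V | min(U, V) ≥ 3] = (5) / (1/2) = 10.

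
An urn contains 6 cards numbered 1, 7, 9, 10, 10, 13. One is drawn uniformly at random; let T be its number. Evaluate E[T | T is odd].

P(T is odd) = 2/3.
Σ over the event: 1·1/6 + 7·1/6 + 9·1/6 + 13·1/6 = 5.
E[T | T is odd] = (5) / (2/3) = 15/2.

15/2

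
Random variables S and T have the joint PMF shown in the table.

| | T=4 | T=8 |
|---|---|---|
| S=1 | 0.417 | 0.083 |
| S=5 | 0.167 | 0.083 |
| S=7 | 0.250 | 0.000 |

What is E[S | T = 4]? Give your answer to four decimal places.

P(T = 4) = 0.834.
Σ S·P over the event = 1·(0.417) + 5·(0.167) + 7·(0.250) = 3.002.
E[S | T = 4] = (3.002) / (0.834) = 3.5995.

3.5995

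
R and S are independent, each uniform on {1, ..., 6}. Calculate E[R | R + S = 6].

Outcomes with R + S = 6: (1,5), (2,4), (3,3), (4,2), (5,1), each with probability 1/36.
E[R | R + S = 6] = (1 + 2 + 3 + 4 + 5) / 5 = 3.

3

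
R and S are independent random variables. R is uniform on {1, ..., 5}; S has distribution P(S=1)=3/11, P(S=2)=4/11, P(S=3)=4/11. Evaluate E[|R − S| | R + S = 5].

P(R + S = 5) = 1/5.
Summing |R−S|·P(x,y) over outcomes with R + S = 5 gives 17/55.
E[|R − S| | R + S = 5] = (17/55) / (1/5) = 17/11.

17/11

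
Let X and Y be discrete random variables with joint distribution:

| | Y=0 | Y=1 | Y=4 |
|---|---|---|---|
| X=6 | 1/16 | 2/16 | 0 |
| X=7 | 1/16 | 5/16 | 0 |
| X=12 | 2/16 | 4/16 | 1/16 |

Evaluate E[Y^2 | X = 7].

P(X = 7) = 3/8.
Σ Y^2·P over the event = 0·(1/16) + 1·(5/16) = 5/16.
E[Y^2 | X = 7] = (5/16) / (3/8) = 5/6.

5/6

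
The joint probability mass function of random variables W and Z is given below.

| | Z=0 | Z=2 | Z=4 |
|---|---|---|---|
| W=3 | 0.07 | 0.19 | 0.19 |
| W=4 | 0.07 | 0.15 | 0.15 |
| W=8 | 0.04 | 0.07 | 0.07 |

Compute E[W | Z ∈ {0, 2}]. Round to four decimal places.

4.3051

P(Z ∈ {0, 2}) = 0.59.
Σ W·P over the event = 3·(0.07) + 3·(0.19) + 4·(0.07) + 4·(0.15) + 8·(0.04) + 8·(0.07) = 2.54.
E[W | Z ∈ {0, 2}] = (2.54) / (0.59) = 4.3051.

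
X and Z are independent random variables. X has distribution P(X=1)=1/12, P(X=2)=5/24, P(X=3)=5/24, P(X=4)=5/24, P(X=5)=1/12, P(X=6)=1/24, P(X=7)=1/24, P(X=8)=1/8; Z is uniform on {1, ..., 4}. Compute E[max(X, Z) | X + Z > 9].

P(X + Z > 9) = 1/8.
Summing max(X,Z)·P(x,y) over outcomes with X + Z > 9 gives 23/24.
E[max(X, Z) | X + Z > 9] = (23/24) / (1/8) = 23/3.

23/3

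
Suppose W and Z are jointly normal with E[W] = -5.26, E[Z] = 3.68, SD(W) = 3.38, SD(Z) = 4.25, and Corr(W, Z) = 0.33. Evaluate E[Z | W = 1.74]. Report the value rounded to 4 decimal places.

The regression of Z on W has slope ρ·σ_Z/σ_W and passes through (μ_W, μ_Z).
E[Z | W=1.74] = 3.68 + (0.33)·(4.25/3.38)·(1.74 − (-5.26)) = 3.68 + (0.41494)·(7) = 6.5846.

6.5846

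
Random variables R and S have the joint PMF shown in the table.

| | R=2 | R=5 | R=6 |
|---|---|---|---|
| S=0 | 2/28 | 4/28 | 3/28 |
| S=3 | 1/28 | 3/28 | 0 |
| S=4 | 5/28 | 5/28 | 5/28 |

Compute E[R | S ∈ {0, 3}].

59/13

P(S ∈ {0, 3}) = 13/28.
Σ R·P over the event = 2·(2/28) + 2·(1/28) + 5·(4/28) + 5·(3/28) + 6·(3/28) = 59/28.
E[R | S ∈ {0, 3}] = (59/28) / (13/28) = 59/13.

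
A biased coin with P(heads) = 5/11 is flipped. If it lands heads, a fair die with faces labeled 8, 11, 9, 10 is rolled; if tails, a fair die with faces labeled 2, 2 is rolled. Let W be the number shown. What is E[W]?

119/22

E[W | heads] = (8+11+9+10)/4 = 19/2.
E[W | tails] = (2+2)/2 = 2.
By the law of total expectation,
E[W] = (5/11)·(19/2) + (6/11)·(2) = 119/22.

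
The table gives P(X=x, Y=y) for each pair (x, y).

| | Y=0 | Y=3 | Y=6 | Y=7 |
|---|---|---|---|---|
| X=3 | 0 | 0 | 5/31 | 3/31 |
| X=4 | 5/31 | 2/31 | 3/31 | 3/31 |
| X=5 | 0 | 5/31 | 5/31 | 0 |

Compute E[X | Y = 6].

4

P(Y = 6) = 13/31.
Σ X·P over the event = 3·(5/31) + 4·(3/31) + 5·(5/31) = 52/31.
E[X | Y = 6] = (52/31) / (13/31) = 4.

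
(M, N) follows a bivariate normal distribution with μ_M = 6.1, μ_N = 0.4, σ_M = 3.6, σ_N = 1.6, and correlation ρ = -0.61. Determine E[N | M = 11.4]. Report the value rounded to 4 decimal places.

For a bivariate normal, E[N | M=x] = μ_N + ρ·(σ_N/σ_M)·(x − μ_M).
E[N | M=11.4] = 0.4 + (-0.61)·(1.6/3.6)·(11.4 − (6.1)) = 0.4 + (-0.27111)·(5.3) = -1.0369.

-1.0369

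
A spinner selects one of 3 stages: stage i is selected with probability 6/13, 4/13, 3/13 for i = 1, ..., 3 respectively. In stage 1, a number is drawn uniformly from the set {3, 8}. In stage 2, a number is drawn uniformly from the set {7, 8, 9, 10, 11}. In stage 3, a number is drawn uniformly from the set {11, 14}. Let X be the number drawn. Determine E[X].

213/26

E[X | stage 1] = (3+8)/2 = 11/2.
E[X | stage 2] = (7+8+9+10+11)/5 = 9.
E[X | stage 3] = (11+14)/2 = 25/2.
By the law of total expectation,
E[X] = (6/13)·(11/2) + (4/13)·(9) + (3/13)·(25/2) = 213/26.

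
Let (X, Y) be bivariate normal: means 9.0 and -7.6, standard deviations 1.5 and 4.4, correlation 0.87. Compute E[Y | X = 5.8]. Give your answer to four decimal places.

-15.7664

The regression of Y on X has slope ρ·σ_Y/σ_X and passes through (μ_X, μ_Y).
E[Y | X=5.8] = -7.6 + (0.87)·(4.4/1.5)·(5.8 − (9.0)) = -7.6 + (2.552)·(-3.2) = -15.7664.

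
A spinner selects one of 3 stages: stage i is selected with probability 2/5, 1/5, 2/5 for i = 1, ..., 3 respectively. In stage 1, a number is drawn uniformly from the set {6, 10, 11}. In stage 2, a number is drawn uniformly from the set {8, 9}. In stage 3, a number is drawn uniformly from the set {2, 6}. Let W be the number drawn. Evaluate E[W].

69/10

E[W | stage 1] = (6+10+11)/3 = 9.
E[W | stage 2] = (8+9)/2 = 17/2.
E[W | stage 3] = (2+6)/2 = 4.
E[W] = (2/5)·(9) + (1/5)·(17/2) + (2/5)·(4) = 69/10.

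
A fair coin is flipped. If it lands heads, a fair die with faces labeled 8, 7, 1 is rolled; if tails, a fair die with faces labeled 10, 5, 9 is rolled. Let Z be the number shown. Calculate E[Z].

E[Z | heads] = (8+7+1)/3 = 16/3.
E[Z | tails] = (10+5+9)/3 = 8.
By the law of total expectation,
E[Z] = (1/2)·(16/3) + (1/2)·(8) = 20/3.

20/3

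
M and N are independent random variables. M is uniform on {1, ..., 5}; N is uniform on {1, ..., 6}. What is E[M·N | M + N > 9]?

Outcomes with M + N > 9: (4,6), (5,5), (5,6), each with probability 1/30.
E[M·N | M + N > 9] = (24 + 25 + 30) / 3 = 79/3.

79/3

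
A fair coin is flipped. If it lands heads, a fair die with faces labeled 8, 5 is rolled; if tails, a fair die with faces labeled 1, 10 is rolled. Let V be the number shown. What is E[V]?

6

E[V | heads] = (8+5)/2 = 13/2.
E[V | tails] = (1+10)/2 = 11/2.
E[V] = (1/2)·(13/2) + (1/2)·(11/2) = 6.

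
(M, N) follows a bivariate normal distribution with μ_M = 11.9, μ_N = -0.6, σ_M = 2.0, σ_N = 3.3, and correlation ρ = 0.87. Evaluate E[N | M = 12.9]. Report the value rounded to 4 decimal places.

E[N | M=x] = μ_N + ρ(σ_N/σ_M)(x − μ_M) for jointly normal variables.
E[N | M=12.9] = -0.6 + (0.87)·(3.3/2.0)·(12.9 − (11.9)) = -0.6 + (1.4355)·(1) = 0.8355.

0.8355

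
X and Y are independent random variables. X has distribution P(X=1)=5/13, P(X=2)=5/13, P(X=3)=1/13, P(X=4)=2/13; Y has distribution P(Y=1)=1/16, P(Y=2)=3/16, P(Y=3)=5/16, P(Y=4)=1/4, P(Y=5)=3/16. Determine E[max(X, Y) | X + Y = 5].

86/25

P(X + Y = 5) = 25/104.
Summing max(X,Y)·P(x,y) over outcomes with X + Y = 5 gives 43/52.
E[max(X, Y) | X + Y = 5] = (43/52) / (25/104) = 86/25.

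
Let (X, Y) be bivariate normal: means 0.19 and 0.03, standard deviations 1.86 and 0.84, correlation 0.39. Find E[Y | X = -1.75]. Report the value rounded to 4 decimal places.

For a bivariate normal, E[Y | X=x] = μ_Y + ρ·(σ_Y/σ_X)·(x − μ_X).
E[Y | X=-1.75] = 0.03 + (0.39)·(0.84/1.86)·(-1.75 − (0.19)) = 0.03 + (0.17613)·(-1.94) = -0.3117.

-0.3117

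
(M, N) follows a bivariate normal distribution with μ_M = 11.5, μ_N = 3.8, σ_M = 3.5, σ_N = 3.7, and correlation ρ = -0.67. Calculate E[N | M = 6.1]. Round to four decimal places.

The regression of N on M has slope ρ·σ_N/σ_M and passes through (μ_M, μ_N).
E[N | M=6.1] = 3.8 + (-0.67)·(3.7/3.5)·(6.1 − (11.5)) = 3.8 + (-0.708286)·(-5.4) = 7.6247.

7.6247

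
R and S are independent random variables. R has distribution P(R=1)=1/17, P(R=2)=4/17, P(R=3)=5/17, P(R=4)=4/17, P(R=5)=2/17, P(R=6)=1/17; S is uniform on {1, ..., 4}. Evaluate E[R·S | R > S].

P(R > S) = 19/34.
Summing RS·P(x,y) over outcomes with R > S gives 309/68.
E[R·S | R > S] = (309/68) / (19/34) = 309/38.

309/38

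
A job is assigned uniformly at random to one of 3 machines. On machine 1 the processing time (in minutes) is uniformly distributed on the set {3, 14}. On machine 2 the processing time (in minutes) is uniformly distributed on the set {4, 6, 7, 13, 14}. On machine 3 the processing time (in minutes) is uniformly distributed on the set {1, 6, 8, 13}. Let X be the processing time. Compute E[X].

E[X | machine 1] = (3+14)/2 = 17/2.
E[X | machine 2] = (4+6+7+13+14)/5 = 44/5.
E[X | machine 3] = (1+6+8+13)/4 = 7.
E[X] = (1/3)·(17/2) + (1/3)·(44/5) + (1/3)·(7) = 81/10.

81/10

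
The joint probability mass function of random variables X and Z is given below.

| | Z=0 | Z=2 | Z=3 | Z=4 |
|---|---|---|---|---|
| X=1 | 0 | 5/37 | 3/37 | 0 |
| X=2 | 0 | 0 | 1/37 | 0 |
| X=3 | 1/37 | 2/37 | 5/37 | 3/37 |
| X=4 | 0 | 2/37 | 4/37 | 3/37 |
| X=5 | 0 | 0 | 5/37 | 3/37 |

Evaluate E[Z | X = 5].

27/8

P(X = 5) = 8/37.
Σ Z·P over the event = 3·(5/37) + 4·(3/37) = 27/37.
E[Z | X = 5] = (27/37) / (8/37) = 27/8.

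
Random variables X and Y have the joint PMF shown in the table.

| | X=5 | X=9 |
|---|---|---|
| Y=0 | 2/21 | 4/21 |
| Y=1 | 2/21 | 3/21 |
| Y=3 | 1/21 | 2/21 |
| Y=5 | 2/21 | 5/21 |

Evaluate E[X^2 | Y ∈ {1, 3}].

60

P(Y ∈ {1, 3}) = 8/21.
Σ X^2·P over the event = 25·(2/21) + 25·(1/21) + 81·(3/21) + 81·(2/21) = 160/7.
E[X^2 | Y ∈ {1, 3}] = (160/7) / (8/21) = 60.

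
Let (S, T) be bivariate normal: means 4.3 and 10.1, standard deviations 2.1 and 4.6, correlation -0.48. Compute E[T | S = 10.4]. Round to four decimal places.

3.6863

The regression of T on S has slope ρ·σ_T/σ_S and passes through (μ_S, μ_T).
E[T | S=10.4] = 10.1 + (-0.48)·(4.6/2.1)·(10.4 − (4.3)) = 10.1 + (-1.05143)·(6.1) = 3.6863.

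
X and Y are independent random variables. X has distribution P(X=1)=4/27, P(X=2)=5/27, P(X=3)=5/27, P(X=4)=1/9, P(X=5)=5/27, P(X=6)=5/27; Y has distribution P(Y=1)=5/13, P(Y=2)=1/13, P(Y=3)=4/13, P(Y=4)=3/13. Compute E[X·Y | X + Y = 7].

524/57

P(X + Y = 7) = 19/117.
Summing XY·P(x,y) over outcomes with X + Y = 7 gives 524/351.
E[X·Y | X + Y = 7] = (524/351) / (19/117) = 524/57.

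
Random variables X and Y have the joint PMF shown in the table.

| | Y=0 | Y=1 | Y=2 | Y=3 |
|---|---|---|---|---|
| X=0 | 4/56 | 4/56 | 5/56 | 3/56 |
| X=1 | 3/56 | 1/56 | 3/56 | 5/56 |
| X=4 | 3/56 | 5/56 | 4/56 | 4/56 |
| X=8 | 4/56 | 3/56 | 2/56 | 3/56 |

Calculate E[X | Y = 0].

P(Y = 0) = 1/4.
Σ X·P over the event = 0·(4/56) + 1·(3/56) + 4·(3/56) + 8·(4/56) = 47/56.
E[X | Y = 0] = (47/56) / (1/4) = 47/14.

47/14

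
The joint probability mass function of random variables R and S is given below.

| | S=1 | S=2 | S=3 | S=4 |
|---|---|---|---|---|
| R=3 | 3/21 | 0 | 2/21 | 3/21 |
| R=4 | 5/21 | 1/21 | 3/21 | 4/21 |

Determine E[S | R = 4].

32/13

P(R = 4) = 13/21.
Σ S·P over the event = 1·(5/21) + 2·(1/21) + 3·(3/21) + 4·(4/21) = 32/21.
E[S | R = 4] = (32/21) / (13/21) = 32/13.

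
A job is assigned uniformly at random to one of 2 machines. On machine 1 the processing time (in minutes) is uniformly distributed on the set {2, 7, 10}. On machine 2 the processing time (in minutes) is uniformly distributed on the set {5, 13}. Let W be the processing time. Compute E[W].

E[W | machine 1] = (2+7+10)/3 = 19/3.
E[W | machine 2] = (5+13)/2 = 9.
By the law of total expectation,
E[W] = (1/2)·(19/3) + (1/2)·(9) = 23/3.

23/3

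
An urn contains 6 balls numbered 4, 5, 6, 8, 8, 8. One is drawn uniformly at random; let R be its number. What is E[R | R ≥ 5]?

7

P(R ≥ 5) = 5/6.
Σ over the event: 5·1/6 + 6·1/6 + 8·1/2 = 35/6.
E[R | R ≥ 5] = (35/6) / (5/6) = 7.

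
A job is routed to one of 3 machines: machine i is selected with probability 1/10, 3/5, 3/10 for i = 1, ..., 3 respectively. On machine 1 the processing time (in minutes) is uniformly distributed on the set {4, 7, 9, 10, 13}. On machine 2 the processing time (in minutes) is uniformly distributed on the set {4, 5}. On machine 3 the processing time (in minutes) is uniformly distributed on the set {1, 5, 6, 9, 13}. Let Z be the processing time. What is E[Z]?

E[Z | machine 1] = (4+7+9+10+13)/5 = 43/5.
E[Z | machine 2] = (4+5)/2 = 9/2.
E[Z | machine 3] = (1+5+6+9+13)/5 = 34/5.
By the law of total expectation,
E[Z] = (1/10)·(43/5) + (3/5)·(9/2) + (3/10)·(34/5) = 28/5.

28/5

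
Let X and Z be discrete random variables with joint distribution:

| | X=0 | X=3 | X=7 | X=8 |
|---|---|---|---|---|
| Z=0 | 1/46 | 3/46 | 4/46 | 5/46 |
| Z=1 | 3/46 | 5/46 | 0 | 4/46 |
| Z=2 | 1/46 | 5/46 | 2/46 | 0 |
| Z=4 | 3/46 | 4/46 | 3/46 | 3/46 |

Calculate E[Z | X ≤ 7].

32/17

P(X ≤ 7) = 17/23.
Summing Z·P(X=x,Z=y) over the conditioning event gives 32/23.
E[Z | X ≤ 7] = (32/23) / (17/23) = 32/17.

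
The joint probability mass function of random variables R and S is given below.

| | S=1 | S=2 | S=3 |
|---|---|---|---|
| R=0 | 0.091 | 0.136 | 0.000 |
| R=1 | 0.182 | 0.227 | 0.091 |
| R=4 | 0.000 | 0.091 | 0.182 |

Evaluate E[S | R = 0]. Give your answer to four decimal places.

1.5991

P(R = 0) = 0.227.
Σ S·P over the event = 1·(0.091) + 2·(0.136) = 0.363.
E[S | R = 0] = (0.363) / (0.227) = 1.5991.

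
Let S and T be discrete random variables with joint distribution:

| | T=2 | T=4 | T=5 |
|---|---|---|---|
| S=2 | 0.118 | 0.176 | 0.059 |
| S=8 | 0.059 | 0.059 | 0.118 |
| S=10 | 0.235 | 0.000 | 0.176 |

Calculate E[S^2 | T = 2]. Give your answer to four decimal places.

P(T = 2) = 0.412.
Σ S^2·P over the event = 4·(0.118) + 64·(0.059) + 100·(0.235) = 27.748.
E[S^2 | T = 2] = (27.748) / (0.412) = 67.3495.

67.3495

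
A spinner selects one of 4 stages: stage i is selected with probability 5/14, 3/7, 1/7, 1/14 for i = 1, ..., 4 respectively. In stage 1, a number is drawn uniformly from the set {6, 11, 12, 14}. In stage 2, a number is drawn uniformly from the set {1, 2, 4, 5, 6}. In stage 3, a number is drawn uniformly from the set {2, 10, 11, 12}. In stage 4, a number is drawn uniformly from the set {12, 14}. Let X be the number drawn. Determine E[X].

E[X | stage 1] = (6+11+12+14)/4 = 43/4.
E[X | stage 2] = (1+2+4+5+6)/5 = 18/5.
E[X | stage 3] = (2+10+11+12)/4 = 35/4.
E[X | stage 4] = (12+14)/2 = 13.
E[X] = (5/14)·(43/4) + (3/7)·(18/5) + (1/7)·(35/4) + (1/14)·(13) = 2117/280.

2117/280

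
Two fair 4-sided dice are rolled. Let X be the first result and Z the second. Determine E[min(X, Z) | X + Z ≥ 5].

23/10

Outcomes with X + Z ≥ 5: (1,4), (2,3), (2,4), (3,2), (3,3), (3,4), (4,1), (4,2), (4,3), (4,4), each with probability 1/16.
E[min(X, Z) | X + Z ≥ 5] = (1 + 2 + 2 + 2 + 3 + 3 + 1 + 2 + 3 + 4) / 10 = 23/10.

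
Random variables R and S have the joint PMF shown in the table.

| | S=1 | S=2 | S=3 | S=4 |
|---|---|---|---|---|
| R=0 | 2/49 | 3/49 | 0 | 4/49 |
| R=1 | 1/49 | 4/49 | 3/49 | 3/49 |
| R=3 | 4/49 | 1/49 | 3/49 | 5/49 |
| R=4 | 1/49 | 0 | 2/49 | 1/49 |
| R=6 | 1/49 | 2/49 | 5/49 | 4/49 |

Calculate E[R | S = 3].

50/13

P(S = 3) = 13/49.
Summing R·P(R=x,S=y) over the conditioning event gives 50/49.
E[R | S = 3] = (50/49) / (13/49) = 50/13.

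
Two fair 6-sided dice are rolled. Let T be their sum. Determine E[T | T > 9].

P(T > 9) = 1/6.
Σ over the event: 10·1/12 + 11·1/18 + 12·1/36 = 16/9.
E[T | T > 9] = (16/9) / (1/6) = 32/3.

32/3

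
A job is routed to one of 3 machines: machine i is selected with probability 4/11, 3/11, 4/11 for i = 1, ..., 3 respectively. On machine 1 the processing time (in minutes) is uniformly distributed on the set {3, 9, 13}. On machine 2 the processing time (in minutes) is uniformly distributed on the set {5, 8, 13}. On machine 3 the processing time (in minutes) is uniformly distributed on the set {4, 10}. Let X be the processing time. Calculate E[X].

262/33

E[X | machine 1] = (3+9+13)/3 = 25/3.
E[X | machine 2] = (5+8+13)/3 = 26/3.
E[X | machine 3] = (4+10)/2 = 7.
By the law of total expectation,
E[X] = (4/11)·(25/3) + (3/11)·(26/3) + (4/11)·(7) = 262/33.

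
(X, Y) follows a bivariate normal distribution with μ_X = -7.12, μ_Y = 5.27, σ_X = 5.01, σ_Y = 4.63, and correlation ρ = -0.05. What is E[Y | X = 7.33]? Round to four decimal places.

4.6023

E[Y | X=x] = μ_Y + ρ(σ_Y/σ_X)(x − μ_X) for jointly normal variables.
E[Y | X=7.33] = 5.27 + (-0.05)·(4.63/5.01)·(7.33 − (-7.12)) = 5.27 + (-0.046208)·(14.45) = 4.6023.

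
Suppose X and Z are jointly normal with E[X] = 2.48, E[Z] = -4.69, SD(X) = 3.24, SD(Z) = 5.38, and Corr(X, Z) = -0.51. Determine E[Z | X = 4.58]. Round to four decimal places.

-6.4684

E[Z | X=x] = μ_Z + ρ(σ_Z/σ_X)(x − μ_X) for jointly normal variables.
E[Z | X=4.58] = -4.69 + (-0.51)·(5.38/3.24)·(4.58 − (2.48)) = -4.69 + (-0.84685)·(2.1) = -6.4684.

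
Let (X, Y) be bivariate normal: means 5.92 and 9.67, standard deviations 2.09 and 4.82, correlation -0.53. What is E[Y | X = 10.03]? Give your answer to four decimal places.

The regression of Y on X has slope ρ·σ_Y/σ_X and passes through (μ_X, μ_Y).
E[Y | X=10.03] = 9.67 + (-0.53)·(4.82/2.09)·(10.03 − (5.92)) = 9.67 + (-1.222297)·(4.11) = 4.6464.

4.6464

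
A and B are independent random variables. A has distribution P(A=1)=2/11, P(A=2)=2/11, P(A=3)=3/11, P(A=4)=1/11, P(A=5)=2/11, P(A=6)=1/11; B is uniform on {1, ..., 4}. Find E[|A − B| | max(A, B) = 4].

19/11

P(max(A, B) = 4) = 1/4.
Summing |A−B|·P(x,y) over outcomes with max(A, B) = 4 gives 19/44.
E[|A − B| | max(A, B) = 4] = (19/44) / (1/4) = 19/11.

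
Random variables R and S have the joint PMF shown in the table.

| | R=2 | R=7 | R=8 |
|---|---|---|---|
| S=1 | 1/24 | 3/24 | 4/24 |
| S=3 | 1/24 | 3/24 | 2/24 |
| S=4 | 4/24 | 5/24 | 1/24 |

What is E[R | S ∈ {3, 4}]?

P(S ∈ {3, 4}) = 2/3.
Σ R·P over the event = 2·(1/24) + 2·(4/24) + 7·(3/24) + 7·(5/24) + 8·(2/24) + 8·(1/24) = 15/4.
E[R | S ∈ {3, 4}] = (15/4) / (2/3) = 45/8.

45/8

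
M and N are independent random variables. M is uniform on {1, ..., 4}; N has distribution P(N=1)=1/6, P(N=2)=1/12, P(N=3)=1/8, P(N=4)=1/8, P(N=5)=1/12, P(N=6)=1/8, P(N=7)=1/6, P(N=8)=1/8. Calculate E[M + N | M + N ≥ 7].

P(M + N ≥ 7) = 55/96.
Summing (M+N)·P(x,y) over outcomes with M + N ≥ 7 gives 247/48.
E[M + N | M + N ≥ 7] = (247/48) / (55/96) = 494/55.

494/55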